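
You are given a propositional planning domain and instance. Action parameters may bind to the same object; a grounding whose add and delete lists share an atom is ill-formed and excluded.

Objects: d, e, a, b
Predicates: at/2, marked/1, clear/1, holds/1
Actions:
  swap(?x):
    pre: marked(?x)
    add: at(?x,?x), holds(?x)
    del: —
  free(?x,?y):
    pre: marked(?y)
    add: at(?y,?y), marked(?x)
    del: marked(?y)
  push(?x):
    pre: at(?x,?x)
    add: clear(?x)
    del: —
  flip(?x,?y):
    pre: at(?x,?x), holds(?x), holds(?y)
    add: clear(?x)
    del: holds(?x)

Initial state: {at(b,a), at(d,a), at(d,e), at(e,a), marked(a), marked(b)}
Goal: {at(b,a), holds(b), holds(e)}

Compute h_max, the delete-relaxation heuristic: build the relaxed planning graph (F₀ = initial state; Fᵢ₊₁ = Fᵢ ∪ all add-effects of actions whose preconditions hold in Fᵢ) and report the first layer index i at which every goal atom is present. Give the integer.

F0 = init (6 atoms)
F1 = F0 ∪ {at(a,a), at(b,b), holds(a), holds(b), marked(d), marked(e)}  (12 atoms)
F2 = F1 ∪ {at(d,d), at(e,e), clear(a), clear(b), holds(d), holds(e)}  (18 atoms)
goal ⊆ F2  ⇒  h_max = 2

2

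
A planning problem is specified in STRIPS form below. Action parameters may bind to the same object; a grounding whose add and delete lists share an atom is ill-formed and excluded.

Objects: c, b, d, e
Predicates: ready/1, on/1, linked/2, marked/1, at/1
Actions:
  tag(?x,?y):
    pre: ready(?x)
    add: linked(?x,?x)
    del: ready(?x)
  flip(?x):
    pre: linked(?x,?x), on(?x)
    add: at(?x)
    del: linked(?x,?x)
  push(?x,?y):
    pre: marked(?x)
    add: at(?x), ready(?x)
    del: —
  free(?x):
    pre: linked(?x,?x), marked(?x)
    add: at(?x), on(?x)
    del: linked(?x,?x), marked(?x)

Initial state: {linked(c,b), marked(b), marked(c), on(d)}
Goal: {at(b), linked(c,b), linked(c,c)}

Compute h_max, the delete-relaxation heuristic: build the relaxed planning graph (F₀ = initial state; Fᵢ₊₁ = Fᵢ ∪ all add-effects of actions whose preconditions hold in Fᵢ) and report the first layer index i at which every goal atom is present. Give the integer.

F0 = init (4 atoms)
F1 = F0 ∪ {at(b), at(c), ready(b), ready(c)}  (8 atoms)
F2 = F1 ∪ {linked(b,b), linked(c,c)}  (10 atoms)
goal ⊆ F2  ⇒  h_max = 2

2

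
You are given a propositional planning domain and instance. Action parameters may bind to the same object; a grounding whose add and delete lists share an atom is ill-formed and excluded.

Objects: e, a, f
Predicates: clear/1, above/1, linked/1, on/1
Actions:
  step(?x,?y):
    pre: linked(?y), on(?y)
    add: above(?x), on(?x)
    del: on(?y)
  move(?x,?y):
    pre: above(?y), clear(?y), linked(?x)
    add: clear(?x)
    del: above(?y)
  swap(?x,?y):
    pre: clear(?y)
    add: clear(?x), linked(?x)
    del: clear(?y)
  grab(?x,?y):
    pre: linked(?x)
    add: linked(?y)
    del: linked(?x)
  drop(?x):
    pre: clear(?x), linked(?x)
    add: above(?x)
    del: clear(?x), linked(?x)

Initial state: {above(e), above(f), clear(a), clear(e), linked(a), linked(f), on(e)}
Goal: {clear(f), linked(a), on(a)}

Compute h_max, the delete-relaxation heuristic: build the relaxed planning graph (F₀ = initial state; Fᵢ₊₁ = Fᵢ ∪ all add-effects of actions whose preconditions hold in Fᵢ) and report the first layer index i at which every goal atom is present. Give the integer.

F0 = init (7 atoms)
F1 = F0 ∪ {above(a), clear(f), linked(e)}  (10 atoms)
F2 = F1 ∪ {on(a), on(f)}  (12 atoms)
goal ⊆ F2  ⇒  h_max = 2

2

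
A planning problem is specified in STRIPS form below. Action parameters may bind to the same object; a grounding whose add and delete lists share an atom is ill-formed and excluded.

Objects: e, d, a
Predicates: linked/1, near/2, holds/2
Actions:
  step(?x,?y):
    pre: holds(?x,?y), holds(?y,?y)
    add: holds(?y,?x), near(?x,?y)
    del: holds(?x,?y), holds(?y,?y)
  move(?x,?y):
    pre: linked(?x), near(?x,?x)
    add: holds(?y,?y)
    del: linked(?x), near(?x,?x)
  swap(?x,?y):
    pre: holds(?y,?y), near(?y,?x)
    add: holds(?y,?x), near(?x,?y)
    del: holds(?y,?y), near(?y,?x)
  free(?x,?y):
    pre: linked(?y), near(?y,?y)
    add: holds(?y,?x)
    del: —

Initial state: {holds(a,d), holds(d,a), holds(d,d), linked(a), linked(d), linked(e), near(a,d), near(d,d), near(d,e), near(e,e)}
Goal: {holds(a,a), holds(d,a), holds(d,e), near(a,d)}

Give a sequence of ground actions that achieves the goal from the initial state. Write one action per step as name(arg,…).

1. move(e,a)  →  {holds(a,a), holds(a,d), holds(d,a), holds(d,d), linked(a), linked(d), near(a,d), near(d,d), near(d,e)}
2. swap(e,d)  →  {holds(a,a), holds(a,d), holds(d,a), holds(d,e), linked(a), linked(d), near(a,d), near(d,d), near(e,d)}

move(e,a); swap(e,d)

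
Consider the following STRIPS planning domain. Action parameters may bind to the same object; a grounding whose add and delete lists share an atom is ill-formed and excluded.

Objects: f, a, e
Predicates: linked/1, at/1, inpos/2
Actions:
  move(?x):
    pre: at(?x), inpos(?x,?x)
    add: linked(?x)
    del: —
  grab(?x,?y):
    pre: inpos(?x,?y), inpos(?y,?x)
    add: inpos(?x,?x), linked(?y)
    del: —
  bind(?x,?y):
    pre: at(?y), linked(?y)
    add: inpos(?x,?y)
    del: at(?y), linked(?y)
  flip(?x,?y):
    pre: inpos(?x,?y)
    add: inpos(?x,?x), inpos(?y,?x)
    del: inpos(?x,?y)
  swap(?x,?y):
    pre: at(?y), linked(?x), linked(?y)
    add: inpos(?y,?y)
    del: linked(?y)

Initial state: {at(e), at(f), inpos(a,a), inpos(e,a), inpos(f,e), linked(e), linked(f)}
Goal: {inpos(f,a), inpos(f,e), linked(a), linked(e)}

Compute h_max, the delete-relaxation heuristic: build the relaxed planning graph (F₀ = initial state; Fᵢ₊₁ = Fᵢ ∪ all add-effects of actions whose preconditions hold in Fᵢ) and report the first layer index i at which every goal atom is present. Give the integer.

F0 = init (7 atoms)
F1 = F0 ∪ {inpos(a,e), inpos(a,f), inpos(e,e), inpos(e,f), inpos(f,f), linked(a)}  (13 atoms)
F2 = F1 ∪ {inpos(f,a)}  (14 atoms)
goal ⊆ F2  ⇒  h_max = 2

2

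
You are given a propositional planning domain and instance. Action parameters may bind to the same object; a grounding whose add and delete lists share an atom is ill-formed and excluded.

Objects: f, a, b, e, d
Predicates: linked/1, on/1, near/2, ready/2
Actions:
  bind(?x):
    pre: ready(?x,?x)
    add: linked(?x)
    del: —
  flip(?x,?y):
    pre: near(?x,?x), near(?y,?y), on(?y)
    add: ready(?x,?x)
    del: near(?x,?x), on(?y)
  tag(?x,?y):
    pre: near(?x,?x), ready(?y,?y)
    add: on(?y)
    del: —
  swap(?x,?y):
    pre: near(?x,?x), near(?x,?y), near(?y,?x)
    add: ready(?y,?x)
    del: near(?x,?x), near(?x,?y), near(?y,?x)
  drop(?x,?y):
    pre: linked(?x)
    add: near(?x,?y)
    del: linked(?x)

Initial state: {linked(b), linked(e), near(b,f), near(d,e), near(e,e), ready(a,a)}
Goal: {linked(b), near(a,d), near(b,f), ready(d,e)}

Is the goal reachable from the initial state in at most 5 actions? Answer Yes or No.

1. bind(a)  →  {linked(a), linked(b), linked(e), near(b,f), near(d,e), near(e,e), ready(a,a)}
2. drop(a,d)  →  {linked(b), linked(e), near(a,d), near(b,f), near(d,e), near(e,e), ready(a,a)}
3. drop(e,d)  →  {linked(b), near(a,d), near(b,f), near(d,e), near(e,d), near(e,e), ready(a,a)}
4. swap(e,d)  →  {linked(b), near(a,d), near(b,f), ready(a,a), ready(d,e)}
optimal plan length = 4; 4 ≤ 5

Yes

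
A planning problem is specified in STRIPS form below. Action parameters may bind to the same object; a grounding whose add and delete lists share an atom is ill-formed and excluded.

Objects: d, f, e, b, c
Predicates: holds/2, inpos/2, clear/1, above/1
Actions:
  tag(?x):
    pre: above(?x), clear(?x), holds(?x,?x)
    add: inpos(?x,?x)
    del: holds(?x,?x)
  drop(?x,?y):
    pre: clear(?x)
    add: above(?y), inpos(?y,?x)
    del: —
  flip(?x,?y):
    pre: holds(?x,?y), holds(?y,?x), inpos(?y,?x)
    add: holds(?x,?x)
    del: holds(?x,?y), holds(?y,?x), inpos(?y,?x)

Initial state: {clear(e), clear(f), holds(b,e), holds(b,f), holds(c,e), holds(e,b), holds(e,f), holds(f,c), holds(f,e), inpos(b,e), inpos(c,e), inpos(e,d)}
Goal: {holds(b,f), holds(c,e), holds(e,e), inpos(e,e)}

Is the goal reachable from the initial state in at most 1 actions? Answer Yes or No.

No

1. drop(e,e)  →  {above(e), clear(e), clear(f), holds(b,e), holds(b,f), holds(c,e), holds(e,b), holds(e,f), holds(f,c), holds(f,e), inpos(b,e), inpos(c,e), inpos(e,d), inpos(e,e)}
2. flip(e,b)  →  {above(e), clear(e), clear(f), holds(b,f), holds(c,e), holds(e,e), holds(e,f), holds(f,c), holds(f,e), inpos(c,e), inpos(e,d), inpos(e,e)}
optimal plan length = 2; 2 > 1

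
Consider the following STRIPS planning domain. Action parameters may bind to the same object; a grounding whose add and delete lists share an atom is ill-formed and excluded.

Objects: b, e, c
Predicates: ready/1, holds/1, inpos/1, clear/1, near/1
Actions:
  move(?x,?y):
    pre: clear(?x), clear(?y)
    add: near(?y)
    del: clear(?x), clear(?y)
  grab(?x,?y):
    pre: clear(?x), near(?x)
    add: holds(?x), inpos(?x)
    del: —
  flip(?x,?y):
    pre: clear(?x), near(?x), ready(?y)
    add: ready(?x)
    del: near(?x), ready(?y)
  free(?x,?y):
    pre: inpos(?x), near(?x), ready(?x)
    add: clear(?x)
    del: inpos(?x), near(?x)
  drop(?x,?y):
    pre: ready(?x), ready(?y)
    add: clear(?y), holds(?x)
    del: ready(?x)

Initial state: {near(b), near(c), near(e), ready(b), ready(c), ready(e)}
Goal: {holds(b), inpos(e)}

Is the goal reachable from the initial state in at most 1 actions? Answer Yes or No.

No

1. drop(b,e)  →  {clear(e), holds(b), near(b), near(c), near(e), ready(c), ready(e)}
2. grab(e,b)  →  {clear(e), holds(b), holds(e), inpos(e), near(b), near(c), near(e), ready(c), ready(e)}
optimal plan length = 2; 2 > 1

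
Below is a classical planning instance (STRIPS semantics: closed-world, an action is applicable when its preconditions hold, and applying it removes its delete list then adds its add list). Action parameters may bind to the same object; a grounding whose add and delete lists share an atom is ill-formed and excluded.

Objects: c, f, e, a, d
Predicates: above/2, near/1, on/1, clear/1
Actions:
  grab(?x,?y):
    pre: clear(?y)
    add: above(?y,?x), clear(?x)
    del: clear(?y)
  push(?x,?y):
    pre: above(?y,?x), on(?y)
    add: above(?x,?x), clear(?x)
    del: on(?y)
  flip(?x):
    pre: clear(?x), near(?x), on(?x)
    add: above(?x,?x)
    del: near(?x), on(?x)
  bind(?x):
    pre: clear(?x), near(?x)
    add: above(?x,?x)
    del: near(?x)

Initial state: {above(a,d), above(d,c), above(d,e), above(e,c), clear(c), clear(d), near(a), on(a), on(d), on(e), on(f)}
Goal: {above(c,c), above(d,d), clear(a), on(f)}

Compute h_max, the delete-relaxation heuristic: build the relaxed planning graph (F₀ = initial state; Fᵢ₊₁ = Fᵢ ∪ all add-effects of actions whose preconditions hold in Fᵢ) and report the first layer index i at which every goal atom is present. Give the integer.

1

F0 = init (11 atoms)
F1 = F0 ∪ {above(c,a), above(c,c), above(c,d), above(c,e), above(c,f), above(d,a), above(d,d), above(d,f), above(e,e), clear(a), clear(e), clear(f)}  (23 atoms)
goal ⊆ F1  ⇒  h_max = 1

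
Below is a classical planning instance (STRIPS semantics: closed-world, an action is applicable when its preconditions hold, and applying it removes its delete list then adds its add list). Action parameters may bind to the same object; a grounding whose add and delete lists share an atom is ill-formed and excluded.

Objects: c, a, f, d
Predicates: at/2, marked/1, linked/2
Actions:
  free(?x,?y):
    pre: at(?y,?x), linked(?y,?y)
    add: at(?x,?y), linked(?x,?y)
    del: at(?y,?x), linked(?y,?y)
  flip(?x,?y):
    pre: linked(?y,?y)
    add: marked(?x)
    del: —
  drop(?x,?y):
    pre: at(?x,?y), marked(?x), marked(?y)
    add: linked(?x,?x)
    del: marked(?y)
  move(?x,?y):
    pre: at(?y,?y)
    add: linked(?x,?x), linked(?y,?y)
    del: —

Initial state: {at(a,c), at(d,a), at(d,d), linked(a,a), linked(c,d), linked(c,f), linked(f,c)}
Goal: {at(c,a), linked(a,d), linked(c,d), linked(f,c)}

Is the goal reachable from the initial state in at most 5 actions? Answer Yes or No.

1. free(c,a)  →  {at(c,a), at(d,a), at(d,d), linked(c,a), linked(c,d), linked(c,f), linked(f,c)}
2. move(c,d)  →  {at(c,a), at(d,a), at(d,d), linked(c,a), linked(c,c), linked(c,d), linked(c,f), linked(d,d), linked(f,c)}
3. free(a,d)  →  {at(a,d), at(c,a), at(d,d), linked(a,d), linked(c,a), linked(c,c), linked(c,d), linked(c,f), linked(f,c)}
optimal plan length = 3; 3 ≤ 5

Yes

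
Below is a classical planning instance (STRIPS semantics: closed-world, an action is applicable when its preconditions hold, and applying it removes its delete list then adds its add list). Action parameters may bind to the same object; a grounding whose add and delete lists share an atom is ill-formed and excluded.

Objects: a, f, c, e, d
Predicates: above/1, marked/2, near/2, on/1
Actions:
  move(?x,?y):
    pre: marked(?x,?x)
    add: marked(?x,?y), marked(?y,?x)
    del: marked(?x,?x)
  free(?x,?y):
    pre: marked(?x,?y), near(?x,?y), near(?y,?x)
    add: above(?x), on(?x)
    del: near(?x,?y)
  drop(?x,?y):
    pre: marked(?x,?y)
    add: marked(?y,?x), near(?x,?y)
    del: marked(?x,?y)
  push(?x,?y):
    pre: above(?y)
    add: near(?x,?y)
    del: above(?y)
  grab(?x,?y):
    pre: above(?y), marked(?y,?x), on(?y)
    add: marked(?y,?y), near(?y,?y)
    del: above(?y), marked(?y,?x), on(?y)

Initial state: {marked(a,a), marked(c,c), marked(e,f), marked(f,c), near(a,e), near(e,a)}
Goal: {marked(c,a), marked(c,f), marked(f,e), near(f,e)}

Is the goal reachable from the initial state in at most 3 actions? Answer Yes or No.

1. move(a,c)  →  {marked(a,c), marked(c,a), marked(c,c), marked(e,f), marked(f,c), near(a,e), near(e,a)}
2. move(c,f)  →  {marked(a,c), marked(c,a), marked(c,f), marked(e,f), marked(f,c), near(a,e), near(e,a)}
3. drop(e,f)  →  {marked(a,c), marked(c,a), marked(c,f), marked(f,c), marked(f,e), near(a,e), near(e,a), near(e,f)}
4. drop(f,e)  →  {marked(a,c), marked(c,a), marked(c,f), marked(e,f), marked(f,c), near(a,e), near(e,a), near(e,f), near(f,e)}
5. drop(e,f)  →  {marked(a,c), marked(c,a), marked(c,f), marked(f,c), marked(f,e), near(a,e), near(e,a), near(e,f), near(f,e)}
optimal plan length = 5; 5 > 3

No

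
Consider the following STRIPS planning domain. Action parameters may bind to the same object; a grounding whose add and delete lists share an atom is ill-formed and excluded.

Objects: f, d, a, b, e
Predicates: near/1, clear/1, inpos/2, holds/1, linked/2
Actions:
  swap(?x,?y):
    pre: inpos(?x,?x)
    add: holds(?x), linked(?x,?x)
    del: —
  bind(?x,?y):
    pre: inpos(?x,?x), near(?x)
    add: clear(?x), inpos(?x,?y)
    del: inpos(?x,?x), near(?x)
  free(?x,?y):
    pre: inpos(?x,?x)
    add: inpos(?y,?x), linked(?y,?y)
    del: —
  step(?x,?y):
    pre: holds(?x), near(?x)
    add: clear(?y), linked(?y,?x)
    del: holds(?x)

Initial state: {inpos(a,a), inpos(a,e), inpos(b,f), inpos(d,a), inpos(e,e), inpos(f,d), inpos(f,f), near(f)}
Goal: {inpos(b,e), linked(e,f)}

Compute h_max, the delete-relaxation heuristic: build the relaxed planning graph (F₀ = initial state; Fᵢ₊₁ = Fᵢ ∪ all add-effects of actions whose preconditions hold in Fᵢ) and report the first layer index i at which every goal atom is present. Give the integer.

F0 = init (8 atoms)
F1 = F0 ∪ {clear(f), holds(a), holds(e), holds(f), inpos(a,f), inpos(b,a), inpos(b,e), inpos(d,e), inpos(d,f), inpos(e,a), inpos(e,f), inpos(f,a), inpos(f,b), inpos(f,e), linked(a,a), linked(b,b), linked(d,d), linked(e,e), linked(f,f)}  (27 atoms)
F2 = F1 ∪ {clear(a), clear(b), clear(d), clear(e), linked(a,f), linked(b,f), linked(d,f), linked(e,f)}  (35 atoms)
goal ⊆ F2  ⇒  h_max = 2

2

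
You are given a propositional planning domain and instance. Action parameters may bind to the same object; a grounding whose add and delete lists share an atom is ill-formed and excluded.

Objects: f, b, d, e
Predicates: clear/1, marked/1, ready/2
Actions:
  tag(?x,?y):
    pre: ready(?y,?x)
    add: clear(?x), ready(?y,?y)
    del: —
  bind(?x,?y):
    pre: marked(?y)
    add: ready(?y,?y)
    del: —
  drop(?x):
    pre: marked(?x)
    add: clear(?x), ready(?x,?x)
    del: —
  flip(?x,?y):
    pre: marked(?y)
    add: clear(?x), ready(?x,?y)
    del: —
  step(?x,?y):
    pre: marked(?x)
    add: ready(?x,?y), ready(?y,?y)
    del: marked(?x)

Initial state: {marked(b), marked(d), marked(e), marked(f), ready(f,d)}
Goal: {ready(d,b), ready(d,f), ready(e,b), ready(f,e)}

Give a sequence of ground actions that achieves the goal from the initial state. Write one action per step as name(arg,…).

flip(f,e); flip(d,f); flip(d,b); flip(e,b)

1. flip(f,e)  →  {clear(f), marked(b), marked(d), marked(e), marked(f), ready(f,d), ready(f,e)}
2. flip(d,f)  →  {clear(d), clear(f), marked(b), marked(d), marked(e), marked(f), ready(d,f), ready(f,d), ready(f,e)}
3. flip(d,b)  →  {clear(d), clear(f), marked(b), marked(d), marked(e), marked(f), ready(d,b), ready(d,f), ready(f,d), ready(f,e)}
4. flip(e,b)  →  {clear(d), clear(e), clear(f), marked(b), marked(d), marked(e), marked(f), ready(d,b), ready(d,f), ready(e,b), ready(f,d), ready(f,e)}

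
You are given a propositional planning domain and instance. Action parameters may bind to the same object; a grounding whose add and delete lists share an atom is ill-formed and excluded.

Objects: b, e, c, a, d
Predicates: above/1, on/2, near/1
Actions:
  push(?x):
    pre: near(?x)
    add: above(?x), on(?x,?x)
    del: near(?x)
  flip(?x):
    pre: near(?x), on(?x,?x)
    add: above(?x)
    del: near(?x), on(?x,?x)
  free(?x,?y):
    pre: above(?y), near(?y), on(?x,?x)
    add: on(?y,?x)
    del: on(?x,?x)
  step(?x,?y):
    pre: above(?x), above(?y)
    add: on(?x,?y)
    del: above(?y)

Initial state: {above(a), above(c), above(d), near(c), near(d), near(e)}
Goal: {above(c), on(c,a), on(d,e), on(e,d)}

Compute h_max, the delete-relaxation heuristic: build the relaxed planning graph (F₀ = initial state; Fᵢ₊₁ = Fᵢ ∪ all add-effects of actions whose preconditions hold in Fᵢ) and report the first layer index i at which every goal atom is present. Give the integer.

2

F0 = init (6 atoms)
F1 = F0 ∪ {above(e), on(a,a), on(a,c), on(a,d), on(c,a), on(c,c), on(c,d), on(d,a), on(d,c), on(d,d), on(e,e)}  (17 atoms)
F2 = F1 ∪ {on(a,e), on(c,e), on(d,e), on(e,a), on(e,c), on(e,d)}  (23 atoms)
goal ⊆ F2  ⇒  h_max = 2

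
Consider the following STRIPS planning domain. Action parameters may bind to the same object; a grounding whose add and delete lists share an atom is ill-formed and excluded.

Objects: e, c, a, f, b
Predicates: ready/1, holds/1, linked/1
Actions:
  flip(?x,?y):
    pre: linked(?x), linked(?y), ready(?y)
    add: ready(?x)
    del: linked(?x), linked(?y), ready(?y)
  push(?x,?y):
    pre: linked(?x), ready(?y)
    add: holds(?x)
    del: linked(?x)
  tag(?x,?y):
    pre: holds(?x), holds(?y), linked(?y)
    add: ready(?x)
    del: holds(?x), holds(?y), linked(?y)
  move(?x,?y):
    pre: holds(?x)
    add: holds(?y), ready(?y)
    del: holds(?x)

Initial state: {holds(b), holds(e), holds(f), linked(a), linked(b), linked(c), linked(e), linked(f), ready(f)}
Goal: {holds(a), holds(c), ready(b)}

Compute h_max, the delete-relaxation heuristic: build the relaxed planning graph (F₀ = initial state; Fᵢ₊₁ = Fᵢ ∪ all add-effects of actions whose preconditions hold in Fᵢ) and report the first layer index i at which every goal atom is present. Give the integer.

1

F0 = init (9 atoms)
F1 = F0 ∪ {holds(a), holds(c), ready(a), ready(b), ready(c), ready(e)}  (15 atoms)
goal ⊆ F1  ⇒  h_max = 1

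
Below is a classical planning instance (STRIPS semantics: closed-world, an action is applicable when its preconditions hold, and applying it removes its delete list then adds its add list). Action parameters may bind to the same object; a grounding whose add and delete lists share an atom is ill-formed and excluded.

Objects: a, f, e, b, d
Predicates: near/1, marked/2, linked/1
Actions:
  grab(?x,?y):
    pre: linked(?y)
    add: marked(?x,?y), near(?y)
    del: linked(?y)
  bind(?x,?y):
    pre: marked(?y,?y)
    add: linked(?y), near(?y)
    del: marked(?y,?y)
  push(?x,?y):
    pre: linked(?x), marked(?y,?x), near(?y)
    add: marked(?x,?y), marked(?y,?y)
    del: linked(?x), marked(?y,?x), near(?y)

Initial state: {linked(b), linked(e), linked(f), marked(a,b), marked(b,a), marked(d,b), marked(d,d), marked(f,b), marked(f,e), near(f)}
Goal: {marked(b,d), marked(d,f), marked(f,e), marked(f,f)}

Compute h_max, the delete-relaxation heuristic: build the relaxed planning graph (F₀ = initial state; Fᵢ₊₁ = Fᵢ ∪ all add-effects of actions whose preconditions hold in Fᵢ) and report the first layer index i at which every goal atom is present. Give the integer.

F0 = init (10 atoms)
F1 = F0 ∪ {linked(d), marked(a,e), marked(a,f), marked(b,b), marked(b,e), marked(b,f), marked(d,e), marked(d,f), marked(e,b), marked(e,e), marked(e,f), marked(f,f), near(b), near(d), near(e)}  (25 atoms)
F2 = F1 ∪ {marked(a,d), marked(b,d), marked(e,d), marked(f,d)}  (29 atoms)
goal ⊆ F2  ⇒  h_max = 2

2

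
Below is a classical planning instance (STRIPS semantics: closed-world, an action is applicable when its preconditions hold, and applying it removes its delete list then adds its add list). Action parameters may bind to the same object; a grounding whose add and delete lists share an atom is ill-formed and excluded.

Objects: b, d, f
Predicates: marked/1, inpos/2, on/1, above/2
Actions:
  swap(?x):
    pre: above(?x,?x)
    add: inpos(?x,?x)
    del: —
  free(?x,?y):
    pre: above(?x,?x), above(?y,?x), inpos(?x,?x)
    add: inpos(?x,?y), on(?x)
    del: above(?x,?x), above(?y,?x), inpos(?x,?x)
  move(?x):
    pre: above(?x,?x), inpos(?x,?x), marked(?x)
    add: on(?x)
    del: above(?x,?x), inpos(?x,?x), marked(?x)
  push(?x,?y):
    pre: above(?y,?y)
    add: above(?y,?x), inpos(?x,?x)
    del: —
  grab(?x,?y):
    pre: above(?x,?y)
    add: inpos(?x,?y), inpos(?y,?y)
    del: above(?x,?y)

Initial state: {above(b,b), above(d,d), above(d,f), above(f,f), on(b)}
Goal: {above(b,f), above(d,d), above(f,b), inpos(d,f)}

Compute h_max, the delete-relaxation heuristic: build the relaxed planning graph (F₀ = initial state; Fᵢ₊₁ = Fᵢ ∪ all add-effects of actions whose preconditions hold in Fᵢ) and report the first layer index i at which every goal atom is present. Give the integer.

1

F0 = init (5 atoms)
F1 = F0 ∪ {above(b,d), above(b,f), above(d,b), above(f,b), above(f,d), inpos(b,b), inpos(d,d), inpos(d,f), inpos(f,f)}  (14 atoms)
goal ⊆ F1  ⇒  h_max = 1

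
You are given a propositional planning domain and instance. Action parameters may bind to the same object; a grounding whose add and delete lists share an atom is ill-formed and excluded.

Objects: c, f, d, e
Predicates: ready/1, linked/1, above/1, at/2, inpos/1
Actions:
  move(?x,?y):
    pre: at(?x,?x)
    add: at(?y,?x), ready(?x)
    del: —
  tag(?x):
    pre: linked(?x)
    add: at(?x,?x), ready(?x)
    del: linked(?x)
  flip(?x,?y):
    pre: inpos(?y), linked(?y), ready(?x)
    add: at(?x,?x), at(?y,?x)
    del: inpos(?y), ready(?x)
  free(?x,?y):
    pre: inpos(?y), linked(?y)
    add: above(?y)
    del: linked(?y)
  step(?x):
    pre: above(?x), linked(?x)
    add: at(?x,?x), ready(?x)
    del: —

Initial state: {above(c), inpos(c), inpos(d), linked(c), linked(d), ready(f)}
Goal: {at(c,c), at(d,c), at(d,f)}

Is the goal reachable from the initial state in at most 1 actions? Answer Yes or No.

1. tag(c)  →  {above(c), at(c,c), inpos(c), inpos(d), linked(d), ready(c), ready(f)}
2. move(c,d)  →  {above(c), at(c,c), at(d,c), inpos(c), inpos(d), linked(d), ready(c), ready(f)}
3. flip(f,d)  →  {above(c), at(c,c), at(d,c), at(d,f), at(f,f), inpos(c), linked(d), ready(c)}
optimal plan length = 3; 3 > 1

No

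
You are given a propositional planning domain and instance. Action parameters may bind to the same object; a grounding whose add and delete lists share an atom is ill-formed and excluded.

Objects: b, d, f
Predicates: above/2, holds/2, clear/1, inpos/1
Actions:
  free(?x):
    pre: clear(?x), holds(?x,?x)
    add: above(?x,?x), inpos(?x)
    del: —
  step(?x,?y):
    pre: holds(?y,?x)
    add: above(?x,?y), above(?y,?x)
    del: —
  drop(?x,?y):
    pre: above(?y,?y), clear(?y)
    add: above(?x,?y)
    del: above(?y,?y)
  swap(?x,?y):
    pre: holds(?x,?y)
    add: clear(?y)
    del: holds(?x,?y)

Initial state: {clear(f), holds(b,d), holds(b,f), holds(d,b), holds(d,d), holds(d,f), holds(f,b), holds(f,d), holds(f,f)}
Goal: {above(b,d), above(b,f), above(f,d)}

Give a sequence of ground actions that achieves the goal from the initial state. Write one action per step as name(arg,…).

step(b,d); step(b,f); step(d,f)

1. step(b,d)  →  {above(b,d), above(d,b), clear(f), holds(b,d), holds(b,f), holds(d,b), holds(d,d), holds(d,f), holds(f,b), holds(f,d), holds(f,f)}
2. step(b,f)  →  {above(b,d), above(b,f), above(d,b), above(f,b), clear(f), holds(b,d), holds(b,f), holds(d,b), holds(d,d), holds(d,f), holds(f,b), holds(f,d), holds(f,f)}
3. step(d,f)  →  {above(b,d), above(b,f), above(d,b), above(d,f), above(f,b), above(f,d), clear(f), holds(b,d), holds(b,f), holds(d,b), holds(d,d), holds(d,f), holds(f,b), holds(f,d), holds(f,f)}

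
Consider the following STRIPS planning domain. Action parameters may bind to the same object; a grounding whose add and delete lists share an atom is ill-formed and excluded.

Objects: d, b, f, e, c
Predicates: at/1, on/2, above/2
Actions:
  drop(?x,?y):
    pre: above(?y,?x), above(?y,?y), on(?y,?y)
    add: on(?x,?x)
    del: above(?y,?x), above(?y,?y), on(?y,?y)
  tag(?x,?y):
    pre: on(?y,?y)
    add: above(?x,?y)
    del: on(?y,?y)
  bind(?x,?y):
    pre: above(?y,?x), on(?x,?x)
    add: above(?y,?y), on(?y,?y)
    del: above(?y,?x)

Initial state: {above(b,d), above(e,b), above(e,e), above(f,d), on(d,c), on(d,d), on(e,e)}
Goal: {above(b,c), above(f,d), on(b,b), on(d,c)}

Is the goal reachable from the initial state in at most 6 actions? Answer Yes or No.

Yes

1. drop(b,e)  →  {above(b,d), above(f,d), on(b,b), on(d,c), on(d,d)}
2. tag(c,b)  →  {above(b,d), above(c,b), above(f,d), on(d,c), on(d,d)}
3. bind(d,b)  →  {above(b,b), above(c,b), above(f,d), on(b,b), on(d,c), on(d,d)}
4. bind(b,c)  →  {above(b,b), above(c,c), above(f,d), on(b,b), on(c,c), on(d,c), on(d,d)}
5. tag(b,c)  →  {above(b,b), above(b,c), above(c,c), above(f,d), on(b,b), on(d,c), on(d,d)}
optimal plan length = 5; 5 ≤ 6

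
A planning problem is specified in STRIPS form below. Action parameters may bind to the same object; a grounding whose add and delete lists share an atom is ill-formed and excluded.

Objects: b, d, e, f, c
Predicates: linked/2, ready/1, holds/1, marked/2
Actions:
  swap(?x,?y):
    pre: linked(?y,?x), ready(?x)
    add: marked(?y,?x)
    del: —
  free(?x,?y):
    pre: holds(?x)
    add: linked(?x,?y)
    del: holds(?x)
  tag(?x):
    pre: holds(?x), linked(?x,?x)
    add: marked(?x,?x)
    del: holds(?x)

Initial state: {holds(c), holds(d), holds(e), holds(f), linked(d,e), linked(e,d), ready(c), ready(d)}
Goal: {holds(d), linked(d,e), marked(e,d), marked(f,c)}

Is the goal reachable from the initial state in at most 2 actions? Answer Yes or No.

1. swap(d,e)  →  {holds(c), holds(d), holds(e), holds(f), linked(d,e), linked(e,d), marked(e,d), ready(c), ready(d)}
2. free(f,c)  →  {holds(c), holds(d), holds(e), linked(d,e), linked(e,d), linked(f,c), marked(e,d), ready(c), ready(d)}
3. swap(c,f)  →  {holds(c), holds(d), holds(e), linked(d,e), linked(e,d), linked(f,c), marked(e,d), marked(f,c), ready(c), ready(d)}
optimal plan length = 3; 3 > 2

No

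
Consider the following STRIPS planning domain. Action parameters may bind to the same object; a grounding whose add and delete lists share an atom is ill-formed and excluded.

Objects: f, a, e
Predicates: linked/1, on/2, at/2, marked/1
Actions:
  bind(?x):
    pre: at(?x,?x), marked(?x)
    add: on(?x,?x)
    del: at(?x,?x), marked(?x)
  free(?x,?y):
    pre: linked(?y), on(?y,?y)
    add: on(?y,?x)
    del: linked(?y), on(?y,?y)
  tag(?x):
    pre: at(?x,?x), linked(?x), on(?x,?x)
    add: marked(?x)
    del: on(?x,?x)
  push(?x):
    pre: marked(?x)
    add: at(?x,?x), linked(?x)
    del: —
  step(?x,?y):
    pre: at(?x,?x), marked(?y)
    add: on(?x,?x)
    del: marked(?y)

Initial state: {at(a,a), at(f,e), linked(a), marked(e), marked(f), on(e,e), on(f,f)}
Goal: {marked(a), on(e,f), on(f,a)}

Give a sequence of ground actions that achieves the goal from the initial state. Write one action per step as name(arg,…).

1. push(f)  →  {at(a,a), at(f,e), at(f,f), linked(a), linked(f), marked(e), marked(f), on(e,e), on(f,f)}
2. free(a,f)  →  {at(a,a), at(f,e), at(f,f), linked(a), marked(e), marked(f), on(e,e), on(f,a)}
3. push(e)  →  {at(a,a), at(e,e), at(f,e), at(f,f), linked(a), linked(e), marked(e), marked(f), on(e,e), on(f,a)}
4. free(f,e)  →  {at(a,a), at(e,e), at(f,e), at(f,f), linked(a), marked(e), marked(f), on(e,f), on(f,a)}
5. step(a,f)  →  {at(a,a), at(e,e), at(f,e), at(f,f), linked(a), marked(e), on(a,a), on(e,f), on(f,a)}
6. tag(a)  →  {at(a,a), at(e,e), at(f,e), at(f,f), linked(a), marked(a), marked(e), on(e,f), on(f,a)}

push(f); free(a,f); push(e); free(f,e); step(a,f); tag(a)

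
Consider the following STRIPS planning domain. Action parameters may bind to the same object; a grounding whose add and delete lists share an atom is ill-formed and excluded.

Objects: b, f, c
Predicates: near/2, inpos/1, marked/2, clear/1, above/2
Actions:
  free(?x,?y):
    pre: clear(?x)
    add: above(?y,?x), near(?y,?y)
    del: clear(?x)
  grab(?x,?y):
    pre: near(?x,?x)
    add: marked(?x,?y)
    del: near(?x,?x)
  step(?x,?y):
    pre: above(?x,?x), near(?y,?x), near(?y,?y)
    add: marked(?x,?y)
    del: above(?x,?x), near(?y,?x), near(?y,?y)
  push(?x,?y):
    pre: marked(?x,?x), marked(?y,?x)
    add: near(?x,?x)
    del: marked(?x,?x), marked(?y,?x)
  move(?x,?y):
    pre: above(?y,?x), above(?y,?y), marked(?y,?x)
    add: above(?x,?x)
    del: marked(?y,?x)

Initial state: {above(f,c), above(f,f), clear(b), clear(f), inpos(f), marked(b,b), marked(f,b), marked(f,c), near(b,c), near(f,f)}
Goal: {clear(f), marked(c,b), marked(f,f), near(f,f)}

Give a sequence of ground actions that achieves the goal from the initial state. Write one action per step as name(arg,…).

grab(f,f); free(b,f); push(b,b); move(c,f); step(c,b)

1. grab(f,f)  →  {above(f,c), above(f,f), clear(b), clear(f), inpos(f), marked(b,b), marked(f,b), marked(f,c), marked(f,f), near(b,c)}
2. free(b,f)  →  {above(f,b), above(f,c), above(f,f), clear(f), inpos(f), marked(b,b), marked(f,b), marked(f,c), marked(f,f), near(b,c), near(f,f)}
3. push(b,b)  →  {above(f,b), above(f,c), above(f,f), clear(f), inpos(f), marked(f,b), marked(f,c), marked(f,f), near(b,b), near(b,c), near(f,f)}
4. move(c,f)  →  {above(c,c), above(f,b), above(f,c), above(f,f), clear(f), inpos(f), marked(f,b), marked(f,f), near(b,b), near(b,c), near(f,f)}
5. step(c,b)  →  {above(f,b), above(f,c), above(f,f), clear(f), inpos(f), marked(c,b), marked(f,b), marked(f,f), near(f,f)}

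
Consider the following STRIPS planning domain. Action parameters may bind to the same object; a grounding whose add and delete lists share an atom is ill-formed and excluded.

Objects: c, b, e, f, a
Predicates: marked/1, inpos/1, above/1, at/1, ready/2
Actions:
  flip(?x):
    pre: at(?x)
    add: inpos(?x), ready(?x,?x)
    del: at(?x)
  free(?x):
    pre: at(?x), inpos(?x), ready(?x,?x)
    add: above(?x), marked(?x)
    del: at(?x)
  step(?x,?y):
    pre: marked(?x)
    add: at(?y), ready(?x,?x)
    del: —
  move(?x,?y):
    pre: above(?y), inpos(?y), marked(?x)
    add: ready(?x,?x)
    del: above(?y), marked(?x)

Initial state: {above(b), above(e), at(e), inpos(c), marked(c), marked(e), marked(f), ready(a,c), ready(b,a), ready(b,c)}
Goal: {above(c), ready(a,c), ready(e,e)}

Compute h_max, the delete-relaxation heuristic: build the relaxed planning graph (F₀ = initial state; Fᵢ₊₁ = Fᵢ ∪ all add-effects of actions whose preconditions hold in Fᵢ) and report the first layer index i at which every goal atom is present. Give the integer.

2

F0 = init (10 atoms)
F1 = F0 ∪ {at(a), at(b), at(c), at(f), inpos(e), ready(c,c), ready(e,e), ready(f,f)}  (18 atoms)
F2 = F1 ∪ {above(c), inpos(a), inpos(b), inpos(f), ready(a,a), ready(b,b)}  (24 atoms)
goal ⊆ F2  ⇒  h_max = 2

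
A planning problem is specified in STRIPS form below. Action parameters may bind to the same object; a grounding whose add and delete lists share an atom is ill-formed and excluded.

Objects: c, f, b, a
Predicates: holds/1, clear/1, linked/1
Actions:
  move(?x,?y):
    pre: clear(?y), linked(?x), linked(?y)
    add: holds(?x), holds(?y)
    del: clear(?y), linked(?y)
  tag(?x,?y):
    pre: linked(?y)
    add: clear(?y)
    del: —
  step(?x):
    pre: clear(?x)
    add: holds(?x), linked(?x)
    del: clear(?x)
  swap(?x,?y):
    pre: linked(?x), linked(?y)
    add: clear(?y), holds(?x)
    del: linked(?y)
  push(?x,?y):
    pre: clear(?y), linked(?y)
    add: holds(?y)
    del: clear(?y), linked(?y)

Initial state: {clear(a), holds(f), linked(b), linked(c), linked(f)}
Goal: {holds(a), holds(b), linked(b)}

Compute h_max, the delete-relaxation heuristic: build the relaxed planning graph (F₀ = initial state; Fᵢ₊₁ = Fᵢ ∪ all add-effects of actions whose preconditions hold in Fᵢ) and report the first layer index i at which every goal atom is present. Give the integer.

F0 = init (5 atoms)
F1 = F0 ∪ {clear(b), clear(c), clear(f), holds(a), holds(b), holds(c), linked(a)}  (12 atoms)
goal ⊆ F1  ⇒  h_max = 1

1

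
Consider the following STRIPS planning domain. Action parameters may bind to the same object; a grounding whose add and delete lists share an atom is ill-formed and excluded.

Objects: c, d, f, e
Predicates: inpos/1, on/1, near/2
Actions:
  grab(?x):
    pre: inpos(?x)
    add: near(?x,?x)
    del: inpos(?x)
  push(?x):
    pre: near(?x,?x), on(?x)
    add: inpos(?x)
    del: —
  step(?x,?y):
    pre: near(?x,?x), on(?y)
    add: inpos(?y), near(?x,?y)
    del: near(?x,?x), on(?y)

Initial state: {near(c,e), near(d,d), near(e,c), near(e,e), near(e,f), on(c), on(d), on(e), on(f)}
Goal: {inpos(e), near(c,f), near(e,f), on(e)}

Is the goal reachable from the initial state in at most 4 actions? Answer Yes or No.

1. push(e)  →  {inpos(e), near(c,e), near(d,d), near(e,c), near(e,e), near(e,f), on(c), on(d), on(e), on(f)}
2. step(d,c)  →  {inpos(c), inpos(e), near(c,e), near(d,c), near(e,c), near(e,e), near(e,f), on(d), on(e), on(f)}
3. grab(c)  →  {inpos(e), near(c,c), near(c,e), near(d,c), near(e,c), near(e,e), near(e,f), on(d), on(e), on(f)}
4. step(c,f)  →  {inpos(e), inpos(f), near(c,e), near(c,f), near(d,c), near(e,c), near(e,e), near(e,f), on(d), on(e)}
optimal plan length = 4; 4 ≤ 4

Yes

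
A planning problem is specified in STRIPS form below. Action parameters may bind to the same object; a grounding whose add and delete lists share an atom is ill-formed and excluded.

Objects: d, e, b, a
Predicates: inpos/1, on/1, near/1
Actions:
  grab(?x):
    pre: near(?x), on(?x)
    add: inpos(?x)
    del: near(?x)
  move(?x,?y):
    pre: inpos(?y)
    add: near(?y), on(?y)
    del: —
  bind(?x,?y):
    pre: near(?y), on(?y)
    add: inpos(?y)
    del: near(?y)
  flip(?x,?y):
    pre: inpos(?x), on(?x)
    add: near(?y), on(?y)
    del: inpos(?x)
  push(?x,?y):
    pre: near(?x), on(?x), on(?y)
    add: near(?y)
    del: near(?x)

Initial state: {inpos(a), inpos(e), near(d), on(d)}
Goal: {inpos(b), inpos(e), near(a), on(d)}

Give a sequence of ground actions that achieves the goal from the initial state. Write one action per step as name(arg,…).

move(d,a); flip(a,b); grab(b)

1. move(d,a)  →  {inpos(a), inpos(e), near(a), near(d), on(a), on(d)}
2. flip(a,b)  →  {inpos(e), near(a), near(b), near(d), on(a), on(b), on(d)}
3. grab(b)  →  {inpos(b), inpos(e), near(a), near(d), on(a), on(b), on(d)}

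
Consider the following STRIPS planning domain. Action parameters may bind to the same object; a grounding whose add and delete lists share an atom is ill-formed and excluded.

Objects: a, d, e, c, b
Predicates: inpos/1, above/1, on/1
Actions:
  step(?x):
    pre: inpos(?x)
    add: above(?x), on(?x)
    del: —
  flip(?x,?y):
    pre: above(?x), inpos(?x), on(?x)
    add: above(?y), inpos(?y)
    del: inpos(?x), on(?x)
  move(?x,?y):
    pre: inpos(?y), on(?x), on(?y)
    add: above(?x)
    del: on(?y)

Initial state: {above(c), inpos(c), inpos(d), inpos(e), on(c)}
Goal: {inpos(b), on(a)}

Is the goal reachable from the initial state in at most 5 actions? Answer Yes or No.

1. step(d)  →  {above(c), above(d), inpos(c), inpos(d), inpos(e), on(c), on(d)}
2. flip(d,a)  →  {above(a), above(c), above(d), inpos(a), inpos(c), inpos(e), on(c)}
3. step(a)  →  {above(a), above(c), above(d), inpos(a), inpos(c), inpos(e), on(a), on(c)}
4. flip(c,b)  →  {above(a), above(b), above(c), above(d), inpos(a), inpos(b), inpos(e), on(a)}
optimal plan length = 4; 4 ≤ 5

Yes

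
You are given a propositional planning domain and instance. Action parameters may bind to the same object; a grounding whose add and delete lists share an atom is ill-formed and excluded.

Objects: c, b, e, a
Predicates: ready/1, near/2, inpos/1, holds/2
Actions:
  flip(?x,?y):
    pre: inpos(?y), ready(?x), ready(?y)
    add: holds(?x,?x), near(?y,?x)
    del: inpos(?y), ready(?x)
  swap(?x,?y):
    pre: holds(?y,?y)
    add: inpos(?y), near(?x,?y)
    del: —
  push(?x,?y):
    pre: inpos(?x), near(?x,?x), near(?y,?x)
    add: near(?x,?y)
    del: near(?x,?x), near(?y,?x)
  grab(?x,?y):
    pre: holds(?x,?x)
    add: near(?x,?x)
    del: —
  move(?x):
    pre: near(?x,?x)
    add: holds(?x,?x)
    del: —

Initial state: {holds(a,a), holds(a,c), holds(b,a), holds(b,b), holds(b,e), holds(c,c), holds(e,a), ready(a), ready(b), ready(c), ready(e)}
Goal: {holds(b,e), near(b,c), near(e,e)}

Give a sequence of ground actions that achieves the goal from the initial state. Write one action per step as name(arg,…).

swap(b,c); flip(e,c); swap(e,e)

1. swap(b,c)  →  {holds(a,a), holds(a,c), holds(b,a), holds(b,b), holds(b,e), holds(c,c), holds(e,a), inpos(c), near(b,c), ready(a), ready(b), ready(c), ready(e)}
2. flip(e,c)  →  {holds(a,a), holds(a,c), holds(b,a), holds(b,b), holds(b,e), holds(c,c), holds(e,a), holds(e,e), near(b,c), near(c,e), ready(a), ready(b), ready(c)}
3. swap(e,e)  →  {holds(a,a), holds(a,c), holds(b,a), holds(b,b), holds(b,e), holds(c,c), holds(e,a), holds(e,e), inpos(e), near(b,c), near(c,e), near(e,e), ready(a), ready(b), ready(c)}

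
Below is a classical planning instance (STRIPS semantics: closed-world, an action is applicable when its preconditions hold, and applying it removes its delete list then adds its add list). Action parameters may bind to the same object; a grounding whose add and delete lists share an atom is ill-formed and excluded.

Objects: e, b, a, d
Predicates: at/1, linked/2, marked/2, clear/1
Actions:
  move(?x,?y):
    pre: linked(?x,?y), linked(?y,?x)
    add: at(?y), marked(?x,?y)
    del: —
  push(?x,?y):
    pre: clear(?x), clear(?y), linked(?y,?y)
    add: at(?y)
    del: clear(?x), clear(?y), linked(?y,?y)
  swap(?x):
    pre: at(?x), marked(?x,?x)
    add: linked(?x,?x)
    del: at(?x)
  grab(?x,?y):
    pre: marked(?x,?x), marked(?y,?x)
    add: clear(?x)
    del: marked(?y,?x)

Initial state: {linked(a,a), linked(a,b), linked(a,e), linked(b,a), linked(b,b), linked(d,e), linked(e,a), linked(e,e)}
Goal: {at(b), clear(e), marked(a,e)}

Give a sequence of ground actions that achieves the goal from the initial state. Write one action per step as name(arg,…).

move(e,e); move(b,b); move(a,e); grab(e,e)

1. move(e,e)  →  {at(e), linked(a,a), linked(a,b), linked(a,e), linked(b,a), linked(b,b), linked(d,e), linked(e,a), linked(e,e), marked(e,e)}
2. move(b,b)  →  {at(b), at(e), linked(a,a), linked(a,b), linked(a,e), linked(b,a), linked(b,b), linked(d,e), linked(e,a), linked(e,e), marked(b,b), marked(e,e)}
3. move(a,e)  →  {at(b), at(e), linked(a,a), linked(a,b), linked(a,e), linked(b,a), linked(b,b), linked(d,e), linked(e,a), linked(e,e), marked(a,e), marked(b,b), marked(e,e)}
4. grab(e,e)  →  {at(b), at(e), clear(e), linked(a,a), linked(a,b), linked(a,e), linked(b,a), linked(b,b), linked(d,e), linked(e,a), linked(e,e), marked(a,e), marked(b,b)}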